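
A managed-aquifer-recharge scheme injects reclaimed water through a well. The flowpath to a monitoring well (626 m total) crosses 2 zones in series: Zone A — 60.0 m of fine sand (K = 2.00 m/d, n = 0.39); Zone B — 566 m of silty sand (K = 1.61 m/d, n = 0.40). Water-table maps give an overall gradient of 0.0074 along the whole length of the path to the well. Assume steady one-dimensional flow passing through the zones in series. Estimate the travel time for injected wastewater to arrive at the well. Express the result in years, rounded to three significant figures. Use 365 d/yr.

Steady 1-D flow in series ⇒ the Darcy flux q is identical in every zone and the zone head losses add (resistances L/K in series).
Σ(L/K) = 60.0/2.00 + 566/1.61 = 30.00 + 351.6 = 381.6 d
K_eq = L_total / Σ(L/K) = 626 / 381.6 = 1.641 m/d
q = K_eq · i = 1.641 × 0.0074 = 0.01214 m/d (same in every zone)
Zone A: v = q/n = 0.01214/0.39 = 0.03113 m/d → t_A = 60.0/0.03113 = 1927 d
Zone B: v = q/n = 0.01214/0.40 = 0.03035 m/d → t_B = 566/0.03035 = 18650 d
Total t = 1927 + 18650 = 20580 d
   = 20580 / 365 = 56.4 yr

56.4 years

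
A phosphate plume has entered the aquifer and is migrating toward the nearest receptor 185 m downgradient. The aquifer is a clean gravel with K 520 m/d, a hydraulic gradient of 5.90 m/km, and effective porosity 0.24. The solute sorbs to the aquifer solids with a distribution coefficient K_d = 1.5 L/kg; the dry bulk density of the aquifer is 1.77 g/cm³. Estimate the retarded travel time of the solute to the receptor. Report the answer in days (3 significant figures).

Darcy flux q = K·i = 520 × 0.0059 = 3.068 m/d
v_s = q/n_e = 3.068/0.24 = 12.78 m/d
Retardation R = 1 + ρ_b·K_d/n = 1 + 1.77×1.5/0.24 = 12.06
Contaminant velocity v_c = v/R = 12.78/12.06 = 1.060 m/d
t = L/v_c = 185/1.060 = 174.6 d

175 days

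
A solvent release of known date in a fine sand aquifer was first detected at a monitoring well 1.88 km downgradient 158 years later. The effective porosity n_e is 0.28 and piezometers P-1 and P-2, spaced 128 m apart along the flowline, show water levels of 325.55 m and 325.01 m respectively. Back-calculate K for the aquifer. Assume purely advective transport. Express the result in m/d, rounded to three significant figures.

Hydraulic gradient i = (325.55 − 325.01) / 128 = 0.54 / 128 = 0.004219
t = 158 years = 57670 d
L = 1.88 km = 1880 m
v = L / t = 1880 / 57670 = 0.03260 m/d
K = v · n / i = 0.03260 × 0.28 / 0.004219 = 2.16 m/d

2.16 m/d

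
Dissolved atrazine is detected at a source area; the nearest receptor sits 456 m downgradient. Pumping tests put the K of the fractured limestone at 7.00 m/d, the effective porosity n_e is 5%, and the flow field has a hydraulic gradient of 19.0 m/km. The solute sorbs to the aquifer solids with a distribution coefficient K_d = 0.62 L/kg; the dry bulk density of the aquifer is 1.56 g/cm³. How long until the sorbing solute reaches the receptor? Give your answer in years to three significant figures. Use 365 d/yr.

Darcy flux q = K·i = 7.00 × 0.019 = 0.1330 m/d
Seepage velocity v = q / n = 0.1330 / 0.05 = 2.660 m/d
Retardation R = 1 + ρ_b·K_d/n = 1 + 1.56×0.62/0.05 = 20.34
Contaminant velocity v_c = v/R = 2.660/20.34 = 0.1308 m/d
t = L/v_c = 456/0.1308 = 3488 d
   = 3488/365 = 9.55 yr

9.55 years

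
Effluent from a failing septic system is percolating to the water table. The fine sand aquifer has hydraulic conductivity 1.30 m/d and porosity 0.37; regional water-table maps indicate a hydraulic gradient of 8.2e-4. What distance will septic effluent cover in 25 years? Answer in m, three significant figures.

26.3 m

Darcy flux q = K·i = 1.30 × 8.2e-4 = 0.001066 m/d
Seepage velocity v = q / n = 0.001066 / 0.37 = 0.002881 m/d
T = 25 yr × 365 = 9125 d
L = v × T = 0.002881 × 9125 = 26.29 m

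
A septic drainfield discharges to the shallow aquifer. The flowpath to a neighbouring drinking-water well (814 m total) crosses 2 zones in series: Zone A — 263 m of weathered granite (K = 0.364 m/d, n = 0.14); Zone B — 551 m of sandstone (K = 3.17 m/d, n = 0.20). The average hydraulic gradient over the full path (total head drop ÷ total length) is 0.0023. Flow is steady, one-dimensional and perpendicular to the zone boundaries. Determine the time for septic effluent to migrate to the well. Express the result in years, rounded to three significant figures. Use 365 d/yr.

193 years

Continuity: the same q passes through each zone, so ΔH = q·Σ(L_j/K_j) — the zones act as resistances in series.
Σ(L/K) = 263/0.364 + 551/3.17 = 722.5 + 173.8 = 896.3 d
K_eq = L_total / Σ(L/K) = 814 / 896.3 = 0.9081 m/d
q = K_eq · i = 0.9081 × 0.0023 = 0.002089 m/d (same in every zone)
Zone A: v = q/n = 0.002089/0.14 = 0.01492 m/d → t_A = 263/0.01492 = 17630 d
Zone B: v = q/n = 0.002089/0.20 = 0.01044 m/d → t_B = 551/0.01044 = 52760 d
Total t = 17630 + 52760 = 70390 d
   = 70390 / 365 = 193 yr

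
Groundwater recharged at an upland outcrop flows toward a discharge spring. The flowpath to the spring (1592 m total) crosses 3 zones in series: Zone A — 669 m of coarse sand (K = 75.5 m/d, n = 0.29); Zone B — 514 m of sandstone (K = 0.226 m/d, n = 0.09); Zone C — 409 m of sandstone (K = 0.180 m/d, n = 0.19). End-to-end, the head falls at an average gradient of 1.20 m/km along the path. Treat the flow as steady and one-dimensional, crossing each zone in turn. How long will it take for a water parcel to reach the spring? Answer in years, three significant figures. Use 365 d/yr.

2080 years

For zones in series the flux q is common to all zones; the equivalent conductivity is the harmonic (thickness-weighted) mean, K_eq = L_total / Σ(L_j/K_j).
Σ(L/K) = 669/75.5 + 514/0.226 + 409/0.180 = 8.861 + 2274 + 2272 = 4555 d
K_eq = L_total / Σ(L/K) = 1592 / 4555 = 0.3495 m/d
q = K_eq · i = 0.3495 × 0.0012 = 4.194e-4 m/d (same in every zone)
Zone A: v = q/n = 4.194e-4/0.29 = 0.001446 m/d → t_A = 669/0.001446 = 462600 d
Zone B: v = q/n = 4.194e-4/0.09 = 0.004660 m/d → t_B = 514/0.004660 = 110300 d
Zone C: v = q/n = 4.194e-4/0.19 = 0.002207 m/d → t_C = 409/0.002207 = 185300 d
Total t = 462600 + 110300 + 185300 = 758200 d
   = 758200 / 365 = 2080 yr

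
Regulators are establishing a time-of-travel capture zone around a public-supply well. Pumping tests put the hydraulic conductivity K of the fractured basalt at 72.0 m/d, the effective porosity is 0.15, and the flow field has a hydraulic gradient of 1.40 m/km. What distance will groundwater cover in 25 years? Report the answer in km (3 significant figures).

6.13 km

q = Ki = 72.0 × 0.0014 = 0.1008 m/d
v_s = q/n_e = 0.1008/0.15 = 0.6720 m/d
T = 25 yr × 365 = 9125 d
L = v × T = 0.6720 × 9125 = 6132 m
   = 6.13 km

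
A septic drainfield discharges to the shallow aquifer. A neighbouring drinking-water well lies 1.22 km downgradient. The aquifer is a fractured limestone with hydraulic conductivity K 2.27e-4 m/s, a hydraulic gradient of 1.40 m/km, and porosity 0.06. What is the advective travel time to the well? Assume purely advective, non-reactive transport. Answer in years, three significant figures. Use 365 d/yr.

K = 2.27e-4 m/s × 86400 s/d = 19.61 m/d
Specific discharge q = 19.61 × 0.0014 = 0.02746 m/d
Seepage velocity v = q / n = 0.02746 / 0.06 = 0.4576 m/d
L = 1.22 km = 1220 m
t = L / v = 1220 / 0.4576 = 2666 d
   = 2666 / 365 = 7.30 yr

7.30 years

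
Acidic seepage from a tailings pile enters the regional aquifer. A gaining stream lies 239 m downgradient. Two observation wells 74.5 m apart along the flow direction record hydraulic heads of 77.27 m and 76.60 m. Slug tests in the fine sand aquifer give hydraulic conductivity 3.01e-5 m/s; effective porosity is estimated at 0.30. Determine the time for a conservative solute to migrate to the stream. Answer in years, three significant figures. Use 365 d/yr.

Hydraulic gradient i = (77.27 − 76.60) / 74.5 = 0.67 / 74.5 = 0.008993
K = 3.01e-5 m/s × 86400 s/d = 2.601 m/d
q = Ki = 2.601 × 0.008993 = 0.02339 m/d
v = Ki/n = 2.601·0.008993/0.30 = 0.07796 m/d
t = L / v = 239 / 0.07796 = 3066 d
   = 3066 / 365 = 8.40 yr

8.40 years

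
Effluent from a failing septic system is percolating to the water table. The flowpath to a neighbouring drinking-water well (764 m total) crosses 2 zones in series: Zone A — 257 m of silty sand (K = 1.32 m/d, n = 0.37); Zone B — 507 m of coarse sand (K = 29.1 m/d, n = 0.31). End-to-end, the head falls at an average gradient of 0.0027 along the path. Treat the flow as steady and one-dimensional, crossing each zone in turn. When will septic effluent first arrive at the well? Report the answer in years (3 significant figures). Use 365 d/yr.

71.1 years

Continuity: the same q passes through each zone, so ΔH = q·Σ(L_j/K_j) — the zones act as resistances in series.
Σ(L/K) = 257/1.32 + 507/29.1 = 194.7 + 17.42 = 212.1 d
K_eq = L_total / Σ(L/K) = 764 / 212.1 = 3.602 m/d
q = K_eq · i = 3.602 × 0.0027 = 0.009725 m/d (same in every zone)
Zone A: v = q/n = 0.009725/0.37 = 0.02628 m/d → t_A = 257/0.02628 = 9778 d
Zone B: v = q/n = 0.009725/0.31 = 0.03137 m/d → t_B = 507/0.03137 = 16160 d
Total t = 9778 + 16160 = 25940 d
   = 25940 / 365 = 71.1 yr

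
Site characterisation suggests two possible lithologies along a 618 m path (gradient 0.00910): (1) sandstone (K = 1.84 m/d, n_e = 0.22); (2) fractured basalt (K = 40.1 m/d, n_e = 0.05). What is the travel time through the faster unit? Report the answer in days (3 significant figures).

84.7 days

Unit 1 (sandstone): v = 1.84×0.0091/0.22 = 0.07611 m/d, t = 618/0.07611 = 8120 d
Unit 2 (fractured basalt): v = 40.1×0.0091/0.05 = 7.298 m/d, t = 618/7.298 = 84.68 d
Faster unit: t = 84.7 d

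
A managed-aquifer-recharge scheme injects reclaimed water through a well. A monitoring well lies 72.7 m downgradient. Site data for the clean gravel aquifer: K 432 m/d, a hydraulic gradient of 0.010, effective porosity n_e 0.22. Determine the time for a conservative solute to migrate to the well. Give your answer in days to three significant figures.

3.70 days

Darcy flux q = K·i = 432 × 0.010 = 4.320 m/d
v_s = q/n_e = 4.320/0.22 = 19.64 m/d
t = L / v = 72.7 / 19.64 = 3.702 d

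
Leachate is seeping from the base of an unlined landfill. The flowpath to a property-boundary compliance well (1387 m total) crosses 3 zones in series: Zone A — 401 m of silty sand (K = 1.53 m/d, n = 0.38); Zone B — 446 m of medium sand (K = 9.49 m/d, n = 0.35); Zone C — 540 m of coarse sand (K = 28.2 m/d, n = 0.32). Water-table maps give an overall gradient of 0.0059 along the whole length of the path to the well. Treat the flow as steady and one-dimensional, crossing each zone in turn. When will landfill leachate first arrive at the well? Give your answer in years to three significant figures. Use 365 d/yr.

For zones in series the flux q is common to all zones; the equivalent conductivity is the harmonic (thickness-weighted) mean, K_eq = L_total / Σ(L_j/K_j).
Σ(L/K) = 401/1.53 + 446/9.49 + 540/28.2 = 262.1 + 47.00 + 19.15 = 328.2 d
K_eq = L_total / Σ(L/K) = 1387 / 328.2 = 4.226 m/d
q = K_eq · i = 4.226 × 0.0059 = 0.02493 m/d (same in every zone)
Zone A: v = q/n = 0.02493/0.38 = 0.06561 m/d → t_A = 401/0.06561 = 6112 d
Zone B: v = q/n = 0.02493/0.35 = 0.07123 m/d → t_B = 446/0.07123 = 6261 d
Zone C: v = q/n = 0.02493/0.32 = 0.07791 m/d → t_C = 540/0.07791 = 6931 d
Total t = 6112 + 6261 + 6931 = 19300 d
   = 19300 / 365 = 52.9 yr

52.9 years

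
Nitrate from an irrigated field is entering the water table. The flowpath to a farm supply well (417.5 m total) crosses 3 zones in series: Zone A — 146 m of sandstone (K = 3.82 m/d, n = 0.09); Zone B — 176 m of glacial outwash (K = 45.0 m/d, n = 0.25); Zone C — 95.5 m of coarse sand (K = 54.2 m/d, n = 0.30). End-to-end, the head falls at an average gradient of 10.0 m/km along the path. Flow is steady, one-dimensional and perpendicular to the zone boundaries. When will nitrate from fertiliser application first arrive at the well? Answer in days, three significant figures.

902 days

Continuity: the same q passes through each zone, so ΔH = q·Σ(L_j/K_j) — the zones act as resistances in series.
Σ(L/K) = 146/3.82 + 176/45.0 + 95.5/54.2 = 38.22 + 3.911 + 1.762 = 43.89 d
K_eq = L_total / Σ(L/K) = 417.5 / 43.89 = 9.512 m/d
q = K_eq · i = 9.512 × 0.010 = 0.09512 m/d (same in every zone)
Zone A: v = q/n = 0.09512/0.09 = 1.057 m/d → t_A = 146/1.057 = 138.1 d
Zone B: v = q/n = 0.09512/0.25 = 0.3805 m/d → t_B = 176/0.3805 = 462.6 d
Zone C: v = q/n = 0.09512/0.30 = 0.3171 m/d → t_C = 95.5/0.3171 = 301.2 d
Total t = 138.1 + 462.6 + 301.2 = 901.9 d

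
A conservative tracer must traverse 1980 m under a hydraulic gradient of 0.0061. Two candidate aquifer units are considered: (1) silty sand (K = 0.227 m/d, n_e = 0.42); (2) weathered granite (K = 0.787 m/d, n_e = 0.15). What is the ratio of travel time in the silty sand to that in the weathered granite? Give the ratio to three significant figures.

Unit 1 (silty sand): v = 0.227×0.0061/0.42 = 0.003297 m/d, t = 1980/0.003297 = 600600 d
Unit 2 (weathered granite): v = 0.787×0.0061/0.15 = 0.03200 m/d, t = 1980/0.03200 = 61870 d
t(silty sand) / t(weathered granite) = 600600/61870 = 9.71

9.71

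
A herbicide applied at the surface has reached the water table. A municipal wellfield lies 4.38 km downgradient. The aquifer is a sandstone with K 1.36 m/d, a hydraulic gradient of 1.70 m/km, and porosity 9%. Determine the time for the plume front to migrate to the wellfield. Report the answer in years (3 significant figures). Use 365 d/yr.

467 years

Darcy flux q = K·i = 1.36 × 0.0017 = 0.002312 m/d
v = Ki/n = 1.36·0.0017/0.09 = 0.02569 m/d
L = 4.38 km = 4380 m
t = L / v = 4380 / 0.02569 = 170500 d
   = 170500 / 365 = 467 yr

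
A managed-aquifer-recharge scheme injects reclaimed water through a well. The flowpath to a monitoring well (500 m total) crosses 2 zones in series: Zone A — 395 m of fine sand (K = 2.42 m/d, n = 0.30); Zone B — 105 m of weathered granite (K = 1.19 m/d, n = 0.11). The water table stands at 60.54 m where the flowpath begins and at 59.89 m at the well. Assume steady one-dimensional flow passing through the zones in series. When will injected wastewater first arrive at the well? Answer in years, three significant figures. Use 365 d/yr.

138 years

Total head drop ΔH = 60.54 − 59.89 = 0.65 m
Steady 1-D flow in series ⇒ the Darcy flux q is identical in every zone and the zone head losses add (resistances L/K in series).
Σ(L/K) = 395/2.42 + 105/1.19 = 163.2 + 88.24 = 251.5 d
q = ΔH / Σ(L/K) = 0.65 / 251.5 = 0.002585 m/d (same in every zone)
Zone A: v = q/n = 0.002585/0.30 = 0.008616 m/d → t_A = 395/0.008616 = 45840 d
Zone B: v = q/n = 0.002585/0.11 = 0.02350 m/d → t_B = 105/0.02350 = 4468 d
Total t = 45840 + 4468 = 50310 d
   = 50310 / 365 = 138 yr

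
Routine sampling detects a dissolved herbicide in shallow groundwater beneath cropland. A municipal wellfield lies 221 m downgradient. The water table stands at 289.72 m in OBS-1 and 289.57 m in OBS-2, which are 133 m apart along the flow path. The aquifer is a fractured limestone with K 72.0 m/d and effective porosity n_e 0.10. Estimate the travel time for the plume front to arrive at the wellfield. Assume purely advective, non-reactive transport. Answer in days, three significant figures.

272 days

Hydraulic gradient i = (289.72 − 289.57) / 133 = 0.15 / 133 = 0.001128
q = Ki = 72.0 × 0.001128 = 0.08120 m/d
v_s = q/n_e = 0.08120/0.10 = 0.8120 m/d
t = L / v = 221 / 0.8120 = 272.2 d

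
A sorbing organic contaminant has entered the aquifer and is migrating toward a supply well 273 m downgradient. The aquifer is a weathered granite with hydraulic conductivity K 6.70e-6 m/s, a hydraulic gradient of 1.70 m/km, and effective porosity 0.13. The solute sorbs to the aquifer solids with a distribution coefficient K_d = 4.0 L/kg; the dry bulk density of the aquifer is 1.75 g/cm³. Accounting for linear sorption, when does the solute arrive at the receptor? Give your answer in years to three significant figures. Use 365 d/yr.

5420 years

K = 6.70e-6 m/s × 86400 s/d = 0.5789 m/d
q = Ki = 0.5789 × 0.0017 = 9.841e-4 m/d
v = Ki/n = 0.5789·0.0017/0.13 = 0.007570 m/d
Retardation R = 1 + ρ_b·K_d/n = 1 + 1.75×4.0/0.13 = 54.85
Contaminant velocity v_c = v/R = 0.007570/54.85 = 1.380e-4 m/d
t = L/v_c = 273/1.380e-4 = 1.978e6 d
   = 1.978e6/365 = 5420 yr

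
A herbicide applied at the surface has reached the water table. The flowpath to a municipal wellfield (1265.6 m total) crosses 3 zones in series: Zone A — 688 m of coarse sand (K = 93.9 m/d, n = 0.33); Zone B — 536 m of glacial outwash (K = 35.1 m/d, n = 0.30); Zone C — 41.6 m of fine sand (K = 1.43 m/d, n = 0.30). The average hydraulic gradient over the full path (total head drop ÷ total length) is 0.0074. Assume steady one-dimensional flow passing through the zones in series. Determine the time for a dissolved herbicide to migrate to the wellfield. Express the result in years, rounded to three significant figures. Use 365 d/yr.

Steady 1-D flow in series ⇒ the Darcy flux q is identical in every zone and the zone head losses add (resistances L/K in series).
Σ(L/K) = 688/93.9 + 536/35.1 + 41.6/1.43 = 7.327 + 15.27 + 29.09 = 51.69 d
K_eq = L_total / Σ(L/K) = 1265.6 / 51.69 = 24.49 m/d
q = K_eq · i = 24.49 × 0.0074 = 0.1812 m/d (same in every zone)
Zone A: v = q/n = 0.1812/0.33 = 0.5491 m/d → t_A = 688/0.5491 = 1253 d
Zone B: v = q/n = 0.1812/0.30 = 0.6040 m/d → t_B = 536/0.6040 = 887.5 d
Zone C: v = q/n = 0.1812/0.30 = 0.6040 m/d → t_C = 41.6/0.6040 = 68.88 d
Total t = 1253 + 887.5 + 68.88 = 2209 d
   = 2209 / 365 = 6.05 yr

6.05 years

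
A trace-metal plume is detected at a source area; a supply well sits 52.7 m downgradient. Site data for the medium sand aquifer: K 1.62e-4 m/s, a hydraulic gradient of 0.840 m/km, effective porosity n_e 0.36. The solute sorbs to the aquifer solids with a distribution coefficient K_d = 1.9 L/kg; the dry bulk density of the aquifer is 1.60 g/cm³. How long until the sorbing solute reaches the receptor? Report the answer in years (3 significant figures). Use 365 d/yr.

41.8 years

K = 1.62e-4 m/s × 86400 s/d = 14.00 m/d
Darcy flux q = K·i = 14.00 × 8.4e-4 = 0.01176 m/d
v_s = q/n_e = 0.01176/0.36 = 0.03266 m/d
Retardation R = 1 + ρ_b·K_d/n = 1 + 1.60×1.9/0.36 = 9.444
Contaminant velocity v_c = v/R = 0.03266/9.444 = 0.003458 m/d
t = L/v_c = 52.7/0.003458 = 15240 d
   = 15240/365 = 41.8 yr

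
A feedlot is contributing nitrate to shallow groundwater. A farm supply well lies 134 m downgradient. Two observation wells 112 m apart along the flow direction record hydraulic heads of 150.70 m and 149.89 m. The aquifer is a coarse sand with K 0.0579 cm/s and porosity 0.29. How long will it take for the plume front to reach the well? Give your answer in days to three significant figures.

Hydraulic gradient i = (150.70 − 149.89) / 112 = 0.81 / 112 = 0.007232
K = 0.0579 cm/s × 864 = 50.03 m/d
Darcy flux q = K·i = 50.03 × 0.007232 = 0.3618 m/d
Average linear velocity = 0.3618 / 0.29 = 1.248 m/d
t = L / v = 134 / 1.248 = 107.4 d

107 days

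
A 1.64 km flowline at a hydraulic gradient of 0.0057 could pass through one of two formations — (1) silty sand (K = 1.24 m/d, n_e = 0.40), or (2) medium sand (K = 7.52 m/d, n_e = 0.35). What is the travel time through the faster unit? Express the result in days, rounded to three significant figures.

13400 days

Unit 1 (silty sand): v = 1.24×0.0057/0.40 = 0.01767 m/d, t = 1640/0.01767 = 92810 d
Unit 2 (medium sand): v = 7.52×0.0057/0.35 = 0.1225 m/d, t = 1640/0.1225 = 13390 d
Faster unit: t = 13400 d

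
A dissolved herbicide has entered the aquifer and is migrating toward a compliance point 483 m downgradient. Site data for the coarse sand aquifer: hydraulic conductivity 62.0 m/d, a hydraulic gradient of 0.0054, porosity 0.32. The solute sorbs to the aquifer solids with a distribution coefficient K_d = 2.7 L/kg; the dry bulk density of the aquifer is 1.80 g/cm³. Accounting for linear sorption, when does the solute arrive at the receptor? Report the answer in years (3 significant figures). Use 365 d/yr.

20.5 years

Darcy flux q = K·i = 62.0 × 0.0054 = 0.3348 m/d
v_s = q/n_e = 0.3348/0.32 = 1.046 m/d
Retardation R = 1 + ρ_b·K_d/n = 1 + 1.80×2.7/0.32 = 16.19
Contaminant velocity v_c = v/R = 1.046/16.19 = 0.06463 m/d
t = L/v_c = 483/0.06463 = 7473 d
   = 7473/365 = 20.5 yr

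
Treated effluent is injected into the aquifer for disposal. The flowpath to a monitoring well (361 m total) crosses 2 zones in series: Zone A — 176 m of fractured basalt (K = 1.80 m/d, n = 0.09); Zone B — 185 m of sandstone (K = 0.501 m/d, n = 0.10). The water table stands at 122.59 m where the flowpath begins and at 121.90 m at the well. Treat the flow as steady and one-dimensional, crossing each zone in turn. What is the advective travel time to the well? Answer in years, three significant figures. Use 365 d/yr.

63.7 years

Total head drop ΔH = 122.59 − 121.90 = 0.69 m
Continuity: the same q passes through each zone, so ΔH = q·Σ(L_j/K_j) — the zones act as resistances in series.
Σ(L/K) = 176/1.80 + 185/0.501 = 97.78 + 369.3 = 467.0 d
q = ΔH / Σ(L/K) = 0.69 / 467.0 = 0.001477 m/d (same in every zone)
Zone A: v = q/n = 0.001477/0.09 = 0.01642 m/d → t_A = 176/0.01642 = 10720 d
Zone B: v = q/n = 0.001477/0.10 = 0.01477 m/d → t_B = 185/0.01477 = 12520 d
Total t = 10720 + 12520 = 23240 d
   = 23240 / 365 = 63.7 yr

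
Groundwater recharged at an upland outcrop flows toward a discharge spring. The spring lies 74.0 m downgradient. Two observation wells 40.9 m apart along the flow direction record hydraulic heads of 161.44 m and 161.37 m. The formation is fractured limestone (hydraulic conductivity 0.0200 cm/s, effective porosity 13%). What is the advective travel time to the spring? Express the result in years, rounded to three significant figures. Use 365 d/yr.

Hydraulic gradient i = (161.44 − 161.37) / 40.9 = 0.07 / 40.9 = 0.001711
K = 0.0200 cm/s × 864 = 17.28 m/d
Specific discharge q = 17.28 × 0.001711 = 0.02957 m/d
v_s = q/n_e = 0.02957/0.13 = 0.2275 m/d
t = L / v = 74.0 / 0.2275 = 325.3 d
   = 325.3 / 365 = 0.891 yr

0.891 years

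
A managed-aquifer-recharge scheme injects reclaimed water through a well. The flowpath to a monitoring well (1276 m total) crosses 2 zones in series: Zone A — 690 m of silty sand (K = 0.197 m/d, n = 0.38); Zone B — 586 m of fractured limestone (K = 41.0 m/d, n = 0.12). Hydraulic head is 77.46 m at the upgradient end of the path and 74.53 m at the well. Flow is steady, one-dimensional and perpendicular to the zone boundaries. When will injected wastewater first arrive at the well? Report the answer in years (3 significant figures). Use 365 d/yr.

Total head drop ΔH = 77.46 − 74.53 = 2.93 m
Continuity: the same q passes through each zone, so ΔH = q·Σ(L_j/K_j) — the zones act as resistances in series.
Σ(L/K) = 690/0.197 + 586/41.0 = 3503 + 14.29 = 3517 d
q = ΔH / Σ(L/K) = 2.93 / 3517 = 8.331e-4 m/d (same in every zone)
Zone A: v = q/n = 8.331e-4/0.38 = 0.002192 m/d → t_A = 690/0.002192 = 314700 d
Zone B: v = q/n = 8.331e-4/0.12 = 0.006943 m/d → t_B = 586/0.006943 = 84400 d
Total t = 314700 + 84400 = 399100 d
   = 399100 / 365 = 1090 yr

1090 years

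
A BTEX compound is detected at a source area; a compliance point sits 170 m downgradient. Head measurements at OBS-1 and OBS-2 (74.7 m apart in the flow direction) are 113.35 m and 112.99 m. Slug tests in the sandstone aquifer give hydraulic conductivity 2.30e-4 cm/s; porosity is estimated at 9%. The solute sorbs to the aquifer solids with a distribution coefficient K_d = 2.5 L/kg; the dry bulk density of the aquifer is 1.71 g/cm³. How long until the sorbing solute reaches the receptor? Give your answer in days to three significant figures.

775000 days

Hydraulic gradient i = (113.35 − 112.99) / 74.7 = 0.36 / 74.7 = 0.004819
K = 2.30e-4 cm/s × 864 = 0.1987 m/d
q = Ki = 0.1987 × 0.004819 = 9.577e-4 m/d
v = Ki/n = 0.1987·0.004819/0.09 = 0.01064 m/d
Retardation R = 1 + ρ_b·K_d/n = 1 + 1.71×2.5/0.09 = 48.50
Contaminant velocity v_c = v/R = 0.01064/48.50 = 2.194e-4 m/d
t = L/v_c = 170/2.194e-4 = 774800 d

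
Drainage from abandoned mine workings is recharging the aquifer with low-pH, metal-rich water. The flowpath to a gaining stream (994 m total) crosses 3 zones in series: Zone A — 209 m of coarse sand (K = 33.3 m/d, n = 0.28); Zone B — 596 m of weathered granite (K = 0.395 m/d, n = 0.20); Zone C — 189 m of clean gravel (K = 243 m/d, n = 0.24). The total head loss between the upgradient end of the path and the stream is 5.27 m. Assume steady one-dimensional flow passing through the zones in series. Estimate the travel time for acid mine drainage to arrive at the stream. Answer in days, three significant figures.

Steady 1-D flow in series ⇒ the Darcy flux q is identical in every zone and the zone head losses add (resistances L/K in series).
Σ(L/K) = 209/33.3 + 596/0.395 + 189/243 = 6.276 + 1509 + 0.7778 = 1516 d
q = ΔH / Σ(L/K) = 5.27 / 1516 = 0.003476 m/d (same in every zone)
Zone A: v = q/n = 0.003476/0.28 = 0.01242 m/d → t_A = 209/0.01242 = 16830 d
Zone B: v = q/n = 0.003476/0.20 = 0.01738 m/d → t_B = 596/0.01738 = 34290 d
Zone C: v = q/n = 0.003476/0.24 = 0.01449 m/d → t_C = 189/0.01449 = 13050 d
Total t = 16830 + 34290 + 13050 = 64170 d

64200 days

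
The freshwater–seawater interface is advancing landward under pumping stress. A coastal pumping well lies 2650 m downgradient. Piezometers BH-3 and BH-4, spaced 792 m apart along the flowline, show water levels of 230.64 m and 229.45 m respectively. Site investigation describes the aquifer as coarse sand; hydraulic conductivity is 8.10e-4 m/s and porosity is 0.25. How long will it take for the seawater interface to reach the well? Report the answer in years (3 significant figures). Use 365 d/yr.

Hydraulic gradient i = (230.64 − 229.45) / 792 = 1.19 / 792 = 0.001503
K = 8.10e-4 m/s × 86400 s/d = 69.98 m/d
Specific discharge q = 69.98 × 0.001503 = 0.1052 m/d
v_s = q/n_e = 0.1052/0.25 = 0.4206 m/d
t = L / v = 2650 / 0.4206 = 6300 d
   = 6300 / 365 = 17.3 yr

17.3 years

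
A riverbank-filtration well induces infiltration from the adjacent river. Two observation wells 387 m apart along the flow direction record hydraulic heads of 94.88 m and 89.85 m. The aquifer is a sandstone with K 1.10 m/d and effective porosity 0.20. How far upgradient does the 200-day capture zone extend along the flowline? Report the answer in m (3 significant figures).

Hydraulic gradient i = (94.88 − 89.85) / 387 = 5.03 / 387 = 0.01300
Darcy flux q = K·i = 1.10 × 0.01300 = 0.01430 m/d
v_s = q/n_e = 0.01430/0.20 = 0.07149 m/d
L = v × T = 0.07149 × 200 = 14.30 m

14.3 m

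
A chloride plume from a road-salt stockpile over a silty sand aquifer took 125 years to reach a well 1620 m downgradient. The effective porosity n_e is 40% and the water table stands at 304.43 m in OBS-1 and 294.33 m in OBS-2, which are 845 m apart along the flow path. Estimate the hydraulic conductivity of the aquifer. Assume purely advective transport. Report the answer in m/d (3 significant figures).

Hydraulic gradient i = (304.43 − 294.33) / 845 = 10.10 / 845 = 0.01195
t = 125 years = 45630 d
v = L / t = 1620 / 45630 = 0.03551 m/d
K = v · n / i = 0.03551 × 0.40 / 0.01195 = 1.19 m/d

1.19 m/d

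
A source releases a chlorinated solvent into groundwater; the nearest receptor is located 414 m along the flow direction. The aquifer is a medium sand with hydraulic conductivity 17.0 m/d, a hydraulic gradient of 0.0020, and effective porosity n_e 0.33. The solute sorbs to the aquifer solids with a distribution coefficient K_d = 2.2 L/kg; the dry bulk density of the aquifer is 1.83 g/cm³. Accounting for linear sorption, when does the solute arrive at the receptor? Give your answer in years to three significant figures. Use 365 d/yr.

145 years

Darcy flux q = K·i = 17.0 × 0.0020 = 0.03400 m/d
v_s = q/n_e = 0.03400/0.33 = 0.1030 m/d
Retardation R = 1 + ρ_b·K_d/n = 1 + 1.83×2.2/0.33 = 13.20
Contaminant velocity v_c = v/R = 0.1030/13.20 = 0.007805 m/d
t = L/v_c = 414/0.007805 = 53040 d
   = 53040/365 = 145 yr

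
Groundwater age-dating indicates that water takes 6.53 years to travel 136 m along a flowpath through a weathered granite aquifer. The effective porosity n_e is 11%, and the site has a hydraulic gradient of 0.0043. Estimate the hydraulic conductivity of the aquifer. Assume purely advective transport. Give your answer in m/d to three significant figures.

1.46 m/d

t = 6.53 years = 2383 d
v = L / t = 136 / 2383 = 0.05706 m/d
K = v · n / i = 0.05706 × 0.11 / 0.0043 = 1.46 m/d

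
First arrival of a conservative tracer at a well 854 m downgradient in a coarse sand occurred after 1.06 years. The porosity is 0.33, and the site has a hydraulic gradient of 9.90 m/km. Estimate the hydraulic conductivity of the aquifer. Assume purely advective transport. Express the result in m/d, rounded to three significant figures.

73.6 m/d

t = 1.06 years = 386.9 d
v = L / t = 854 / 386.9 = 2.207 m/d
K = v · n / i = 2.207 × 0.33 / 0.0099 = 73.6 m/d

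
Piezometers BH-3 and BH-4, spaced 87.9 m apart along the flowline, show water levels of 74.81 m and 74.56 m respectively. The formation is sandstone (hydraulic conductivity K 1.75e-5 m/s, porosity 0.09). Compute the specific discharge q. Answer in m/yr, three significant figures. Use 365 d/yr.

Hydraulic gradient i = (74.81 − 74.56) / 87.9 = 0.25 / 87.9 = 0.002844
K = 1.75e-5 m/s × 86400 s/d = 1.512 m/d
Specific discharge q = 1.512 × 0.002844 = 0.004300 m/d
   = 0.004300 × 365 = 1.57 m/yr

1.57 m/yr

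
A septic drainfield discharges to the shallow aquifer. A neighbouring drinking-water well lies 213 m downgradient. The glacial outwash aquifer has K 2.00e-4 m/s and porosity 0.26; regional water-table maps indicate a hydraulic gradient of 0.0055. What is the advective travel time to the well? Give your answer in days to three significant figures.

583 days

K = 2.00e-4 m/s × 86400 s/d = 17.28 m/d
Darcy flux q = K·i = 17.28 × 0.0055 = 0.09504 m/d
v = Ki/n = 17.28·0.0055/0.26 = 0.3655 m/d
t = L / v = 213 / 0.3655 = 582.7 d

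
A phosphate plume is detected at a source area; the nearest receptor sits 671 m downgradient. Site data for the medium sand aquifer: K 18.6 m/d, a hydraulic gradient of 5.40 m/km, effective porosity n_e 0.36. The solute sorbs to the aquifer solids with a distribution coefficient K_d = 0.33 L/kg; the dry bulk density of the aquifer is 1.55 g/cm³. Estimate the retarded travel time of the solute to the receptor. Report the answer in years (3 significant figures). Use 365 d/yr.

Darcy flux q = K·i = 18.6 × 0.0054 = 0.1004 m/d
Seepage velocity v = q / n = 0.1004 / 0.36 = 0.2790 m/d
Retardation R = 1 + ρ_b·K_d/n = 1 + 1.55×0.33/0.36 = 2.421
Contaminant velocity v_c = v/R = 0.2790/2.421 = 0.1152 m/d
t = L/v_c = 671/0.1152 = 5822 d
   = 5822/365 = 16.0 yr

16.0 years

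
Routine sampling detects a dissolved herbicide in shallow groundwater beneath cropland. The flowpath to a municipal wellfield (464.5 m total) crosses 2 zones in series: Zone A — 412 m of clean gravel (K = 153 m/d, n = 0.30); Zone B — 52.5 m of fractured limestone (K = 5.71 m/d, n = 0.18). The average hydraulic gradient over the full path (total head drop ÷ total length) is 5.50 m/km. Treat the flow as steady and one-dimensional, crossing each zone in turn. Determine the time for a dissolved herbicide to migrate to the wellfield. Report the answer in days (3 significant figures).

Steady 1-D flow in series ⇒ the Darcy flux q is identical in every zone and the zone head losses add (resistances L/K in series).
Σ(L/K) = 412/153 + 52.5/5.71 = 2.693 + 9.194 = 11.89 d
K_eq = L_total / Σ(L/K) = 464.5 / 11.89 = 39.08 m/d
q = K_eq · i = 39.08 × 0.0055 = 0.2149 m/d (same in every zone)
Zone A: v = q/n = 0.2149/0.30 = 0.7164 m/d → t_A = 412/0.7164 = 575.1 d
Zone B: v = q/n = 0.2149/0.18 = 1.194 m/d → t_B = 52.5/1.194 = 43.97 d
Total t = 575.1 + 43.97 = 619.1 d

619 days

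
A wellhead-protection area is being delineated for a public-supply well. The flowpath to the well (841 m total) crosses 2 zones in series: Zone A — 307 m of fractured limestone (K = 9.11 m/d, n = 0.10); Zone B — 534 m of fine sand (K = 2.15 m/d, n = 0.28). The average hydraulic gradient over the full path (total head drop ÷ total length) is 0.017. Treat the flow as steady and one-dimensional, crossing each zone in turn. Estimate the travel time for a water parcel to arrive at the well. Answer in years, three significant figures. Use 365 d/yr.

9.74 years

Continuity: the same q passes through each zone, so ΔH = q·Σ(L_j/K_j) — the zones act as resistances in series.
Σ(L/K) = 307/9.11 + 534/2.15 = 33.70 + 248.4 = 282.1 d
K_eq = L_total / Σ(L/K) = 841 / 282.1 = 2.982 m/d
q = K_eq · i = 2.982 × 0.017 = 0.05069 m/d (same in every zone)
Zone A: v = q/n = 0.05069/0.10 = 0.5069 m/d → t_A = 307/0.5069 = 605.7 d
Zone B: v = q/n = 0.05069/0.28 = 0.1810 m/d → t_B = 534/0.1810 = 2950 d
Total t = 605.7 + 2950 = 3556 d
   = 3556 / 365 = 9.74 yr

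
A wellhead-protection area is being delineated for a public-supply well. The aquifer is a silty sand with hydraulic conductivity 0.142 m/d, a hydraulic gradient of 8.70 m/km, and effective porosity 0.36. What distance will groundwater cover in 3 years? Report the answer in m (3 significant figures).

q = Ki = 0.142 × 0.0087 = 0.001235 m/d
Average linear velocity = 0.001235 / 0.36 = 0.003432 m/d
T = 3 yr × 365 = 1095 d
L = v × T = 0.003432 × 1095 = 3.758 m

3.76 m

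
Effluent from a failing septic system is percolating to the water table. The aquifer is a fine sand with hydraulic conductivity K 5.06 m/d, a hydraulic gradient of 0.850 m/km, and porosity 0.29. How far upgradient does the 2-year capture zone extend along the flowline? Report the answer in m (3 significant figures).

Darcy flux q = K·i = 5.06 × 8.5e-4 = 0.004301 m/d
Average linear velocity = 0.004301 / 0.29 = 0.01483 m/d
T = 2 yr × 365 = 730 d
L = v × T = 0.01483 × 730 = 10.83 m

10.8 m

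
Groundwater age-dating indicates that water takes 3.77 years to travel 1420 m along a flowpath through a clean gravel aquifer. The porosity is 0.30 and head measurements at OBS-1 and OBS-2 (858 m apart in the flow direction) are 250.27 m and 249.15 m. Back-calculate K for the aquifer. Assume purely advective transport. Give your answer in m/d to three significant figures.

237 m/d

Hydraulic gradient i = (250.27 − 249.15) / 858 = 1.12 / 858 = 0.001305
t = 3.77 years = 1376 d
v = L / t = 1420 / 1376 = 1.032 m/d
K = v · n / i = 1.032 × 0.30 / 0.001305 = 237 m/d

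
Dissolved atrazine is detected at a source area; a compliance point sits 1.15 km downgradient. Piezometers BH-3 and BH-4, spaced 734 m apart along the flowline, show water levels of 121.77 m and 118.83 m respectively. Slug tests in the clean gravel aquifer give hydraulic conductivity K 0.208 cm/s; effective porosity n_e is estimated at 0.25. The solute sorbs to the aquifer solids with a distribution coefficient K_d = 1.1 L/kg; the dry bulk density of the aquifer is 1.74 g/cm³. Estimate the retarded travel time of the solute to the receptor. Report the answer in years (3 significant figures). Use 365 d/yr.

9.47 years

Hydraulic gradient i = (121.77 − 118.83) / 734 = 2.94 / 734 = 0.004005
K = 0.208 cm/s × 864 = 179.7 m/d
Darcy flux q = K·i = 179.7 × 0.004005 = 0.7198 m/d
v_s = q/n_e = 0.7198/0.25 = 2.879 m/d
Retardation R = 1 + ρ_b·K_d/n = 1 + 1.74×1.1/0.25 = 8.656
Contaminant velocity v_c = v/R = 2.879/8.656 = 0.3326 m/d
L = 1.15 km = 1150 m
t = L/v_c = 1150/0.3326 = 3457 d
   = 3457/365 = 9.47 yr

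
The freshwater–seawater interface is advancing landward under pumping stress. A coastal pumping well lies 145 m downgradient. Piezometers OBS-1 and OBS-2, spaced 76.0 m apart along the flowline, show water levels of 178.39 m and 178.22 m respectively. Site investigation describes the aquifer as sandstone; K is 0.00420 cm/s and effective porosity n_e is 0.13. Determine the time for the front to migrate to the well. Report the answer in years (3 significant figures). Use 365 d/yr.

6.36 years

Hydraulic gradient i = (178.39 − 178.22) / 76.0 = 0.17 / 76.0 = 0.002237
K = 0.00420 cm/s × 864 = 3.629 m/d
Darcy flux q = K·i = 3.629 × 0.002237 = 0.008117 m/d
Seepage velocity v = q / n = 0.008117 / 0.13 = 0.06244 m/d
t = L / v = 145 / 0.06244 = 2322 d
   = 2322 / 365 = 6.36 yr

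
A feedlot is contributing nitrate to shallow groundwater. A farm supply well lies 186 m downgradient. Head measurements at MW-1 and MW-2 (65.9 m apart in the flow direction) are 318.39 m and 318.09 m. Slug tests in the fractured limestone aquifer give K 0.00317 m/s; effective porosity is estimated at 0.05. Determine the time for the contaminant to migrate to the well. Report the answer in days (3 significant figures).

7.46 days

Hydraulic gradient i = (318.39 − 318.09) / 65.9 = 0.30 / 65.9 = 0.004552
K = 0.00317 m/s × 86400 s/d = 273.9 m/d
Specific discharge q = 273.9 × 0.004552 = 1.247 m/d
Seepage velocity v = q / n = 1.247 / 0.05 = 24.94 m/d
t = L / v = 186 / 24.94 = 7.459 d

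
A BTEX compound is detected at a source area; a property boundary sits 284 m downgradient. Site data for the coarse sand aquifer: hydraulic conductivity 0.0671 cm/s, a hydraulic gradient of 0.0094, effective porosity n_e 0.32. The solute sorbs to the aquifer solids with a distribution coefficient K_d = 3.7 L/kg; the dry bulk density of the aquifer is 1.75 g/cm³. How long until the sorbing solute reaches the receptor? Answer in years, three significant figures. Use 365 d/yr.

9.70 years

K = 0.0671 cm/s × 864 = 57.97 m/d
q = Ki = 57.97 × 0.0094 = 0.5450 m/d
v = Ki/n = 57.97·0.0094/0.32 = 1.703 m/d
Retardation R = 1 + ρ_b·K_d/n = 1 + 1.75×3.7/0.32 = 21.23
Contaminant velocity v_c = v/R = 1.703/21.23 = 0.08020 m/d
t = L/v_c = 284/0.08020 = 3541 d
   = 3541/365 = 9.70 yr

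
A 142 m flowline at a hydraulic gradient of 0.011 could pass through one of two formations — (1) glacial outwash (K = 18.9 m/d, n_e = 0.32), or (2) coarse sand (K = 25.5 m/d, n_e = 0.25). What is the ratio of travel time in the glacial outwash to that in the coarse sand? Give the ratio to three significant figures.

1.73

Unit 1 (glacial outwash): v = 18.9×0.011/0.32 = 0.6497 m/d, t = 142/0.6497 = 218.6 d
Unit 2 (coarse sand): v = 25.5×0.011/0.25 = 1.122 m/d, t = 142/1.122 = 126.6 d
t(glacial outwash) / t(coarse sand) = 218.6/126.6 = 1.73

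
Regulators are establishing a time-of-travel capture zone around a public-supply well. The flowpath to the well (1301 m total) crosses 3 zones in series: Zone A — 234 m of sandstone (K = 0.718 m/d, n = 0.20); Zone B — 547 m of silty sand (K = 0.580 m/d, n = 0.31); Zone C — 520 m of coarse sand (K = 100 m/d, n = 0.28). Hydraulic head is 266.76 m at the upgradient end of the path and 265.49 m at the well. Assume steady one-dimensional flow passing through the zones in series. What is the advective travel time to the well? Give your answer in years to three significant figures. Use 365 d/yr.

Total head drop ΔH = 266.76 − 265.49 = 1.27 m
Continuity: the same q passes through each zone, so ΔH = q·Σ(L_j/K_j) — the zones act as resistances in series.
Σ(L/K) = 234/0.718 + 547/0.580 + 520/100 = 325.9 + 943.1 + 5.200 = 1274 d
q = ΔH / Σ(L/K) = 1.27 / 1274 = 9.967e-4 m/d (same in every zone)
Zone A: v = q/n = 9.967e-4/0.20 = 0.004983 m/d → t_A = 234/0.004983 = 46960 d
Zone B: v = q/n = 9.967e-4/0.31 = 0.003215 m/d → t_B = 547/0.003215 = 170100 d
Zone C: v = q/n = 9.967e-4/0.28 = 0.003560 m/d → t_C = 520/0.003560 = 146100 d
Total t = 46960 + 170100 + 146100 = 363200 d
   = 363200 / 365 = 995 yr

995 years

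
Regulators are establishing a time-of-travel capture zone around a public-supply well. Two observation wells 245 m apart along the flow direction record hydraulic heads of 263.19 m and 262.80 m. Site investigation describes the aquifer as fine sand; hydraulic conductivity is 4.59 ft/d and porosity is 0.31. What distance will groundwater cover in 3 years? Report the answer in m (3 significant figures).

Hydraulic gradient i = (263.19 − 262.80) / 245 = 0.39 / 245 = 0.001592
K = 4.59 ft/d × 0.3048 = 1.399 m/d
q = Ki = 1.399 × 0.001592 = 0.002227 m/d
Average linear velocity = 0.002227 / 0.31 = 0.007184 m/d
T = 3 yr × 365 = 1095 d
L = v × T = 0.007184 × 1095 = 7.866 m

7.87 m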